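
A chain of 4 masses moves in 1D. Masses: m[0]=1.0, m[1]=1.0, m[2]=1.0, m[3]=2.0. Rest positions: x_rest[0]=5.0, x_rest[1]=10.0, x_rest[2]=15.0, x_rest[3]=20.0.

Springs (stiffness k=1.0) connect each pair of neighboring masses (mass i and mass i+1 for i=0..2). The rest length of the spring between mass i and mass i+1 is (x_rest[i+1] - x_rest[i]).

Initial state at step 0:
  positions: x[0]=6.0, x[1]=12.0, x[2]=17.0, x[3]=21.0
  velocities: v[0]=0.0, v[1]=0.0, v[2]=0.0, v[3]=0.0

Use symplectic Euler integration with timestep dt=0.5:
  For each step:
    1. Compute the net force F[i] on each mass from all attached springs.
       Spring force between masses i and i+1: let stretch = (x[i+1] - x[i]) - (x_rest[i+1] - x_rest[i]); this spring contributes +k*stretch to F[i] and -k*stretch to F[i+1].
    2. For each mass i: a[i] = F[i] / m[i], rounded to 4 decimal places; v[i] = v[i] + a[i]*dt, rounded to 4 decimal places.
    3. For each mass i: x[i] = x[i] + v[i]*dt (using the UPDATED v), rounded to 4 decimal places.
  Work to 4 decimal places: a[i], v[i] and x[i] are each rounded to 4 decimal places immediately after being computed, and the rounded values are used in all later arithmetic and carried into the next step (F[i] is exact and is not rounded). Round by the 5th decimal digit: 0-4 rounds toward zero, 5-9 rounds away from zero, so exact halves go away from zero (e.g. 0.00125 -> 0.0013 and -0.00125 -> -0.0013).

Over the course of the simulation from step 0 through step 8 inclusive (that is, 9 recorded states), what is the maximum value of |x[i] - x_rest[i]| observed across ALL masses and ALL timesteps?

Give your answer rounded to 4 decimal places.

Step 0: x=[6.0000 12.0000 17.0000 21.0000] v=[0.0000 0.0000 0.0000 0.0000]
Step 1: x=[6.2500 11.7500 16.7500 21.1250] v=[0.5000 -0.5000 -0.5000 0.2500]
Step 2: x=[6.6250 11.3750 16.3438 21.3282] v=[0.7500 -0.7500 -0.8125 0.4063]
Step 3: x=[6.9375 11.0547 15.9415 21.5333] v=[0.6250 -0.6406 -0.8047 0.4102]
Step 4: x=[7.0293 10.9268 15.7154 21.6645] v=[0.1836 -0.2558 -0.4522 0.2623]
Step 5: x=[6.8455 11.0217 15.7795 21.6770] v=[-0.3677 0.1898 0.1281 0.0250]
Step 6: x=[6.4557 11.2620 16.1285 21.5773] v=[-0.7796 0.4806 0.6980 -0.1994]
Step 7: x=[6.0175 11.5174 16.6231 21.4215] v=[-0.8765 0.5107 0.9892 -0.3116]
Step 8: x=[5.7042 11.6742 17.0409 21.2909] v=[-0.6266 0.3136 0.8356 -0.2612]
Max displacement = 2.0409

Answer: 2.0409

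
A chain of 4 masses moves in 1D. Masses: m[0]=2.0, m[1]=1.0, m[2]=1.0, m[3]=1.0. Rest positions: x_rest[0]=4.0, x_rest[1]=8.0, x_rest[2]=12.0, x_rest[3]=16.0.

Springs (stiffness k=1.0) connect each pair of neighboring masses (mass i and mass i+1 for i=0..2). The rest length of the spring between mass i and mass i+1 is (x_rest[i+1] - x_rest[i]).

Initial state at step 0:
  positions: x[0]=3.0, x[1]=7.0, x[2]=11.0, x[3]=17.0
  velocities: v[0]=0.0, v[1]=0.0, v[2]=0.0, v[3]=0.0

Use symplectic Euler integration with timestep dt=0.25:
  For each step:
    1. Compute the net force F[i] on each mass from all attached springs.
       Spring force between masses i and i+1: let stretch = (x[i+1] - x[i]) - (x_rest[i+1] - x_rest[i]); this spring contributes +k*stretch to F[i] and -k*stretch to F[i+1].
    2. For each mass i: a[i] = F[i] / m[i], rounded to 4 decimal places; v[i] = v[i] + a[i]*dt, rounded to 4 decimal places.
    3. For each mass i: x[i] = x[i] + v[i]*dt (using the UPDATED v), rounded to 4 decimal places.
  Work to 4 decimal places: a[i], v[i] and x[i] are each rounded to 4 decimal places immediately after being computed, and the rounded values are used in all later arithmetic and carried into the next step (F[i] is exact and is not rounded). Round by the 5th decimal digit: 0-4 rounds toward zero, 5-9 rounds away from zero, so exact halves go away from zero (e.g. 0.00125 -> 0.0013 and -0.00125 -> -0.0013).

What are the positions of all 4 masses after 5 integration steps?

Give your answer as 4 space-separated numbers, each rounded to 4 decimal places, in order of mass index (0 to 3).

Answer: 3.0062 7.2104 12.1703 15.6073

Derivation:
Step 0: x=[3.0000 7.0000 11.0000 17.0000] v=[0.0000 0.0000 0.0000 0.0000]
Step 1: x=[3.0000 7.0000 11.1250 16.8750] v=[0.0000 0.0000 0.5000 -0.5000]
Step 2: x=[3.0000 7.0078 11.3516 16.6406] v=[0.0000 0.0313 0.9063 -0.9375]
Step 3: x=[3.0003 7.0366 11.6373 16.3257] v=[0.0010 0.1153 1.1426 -1.2598]
Step 4: x=[3.0017 7.1007 11.9284 15.9677] v=[0.0056 0.2564 1.1645 -1.4319]
Step 5: x=[3.0062 7.2104 12.1703 15.6073] v=[0.0180 0.4386 0.9674 -1.4417]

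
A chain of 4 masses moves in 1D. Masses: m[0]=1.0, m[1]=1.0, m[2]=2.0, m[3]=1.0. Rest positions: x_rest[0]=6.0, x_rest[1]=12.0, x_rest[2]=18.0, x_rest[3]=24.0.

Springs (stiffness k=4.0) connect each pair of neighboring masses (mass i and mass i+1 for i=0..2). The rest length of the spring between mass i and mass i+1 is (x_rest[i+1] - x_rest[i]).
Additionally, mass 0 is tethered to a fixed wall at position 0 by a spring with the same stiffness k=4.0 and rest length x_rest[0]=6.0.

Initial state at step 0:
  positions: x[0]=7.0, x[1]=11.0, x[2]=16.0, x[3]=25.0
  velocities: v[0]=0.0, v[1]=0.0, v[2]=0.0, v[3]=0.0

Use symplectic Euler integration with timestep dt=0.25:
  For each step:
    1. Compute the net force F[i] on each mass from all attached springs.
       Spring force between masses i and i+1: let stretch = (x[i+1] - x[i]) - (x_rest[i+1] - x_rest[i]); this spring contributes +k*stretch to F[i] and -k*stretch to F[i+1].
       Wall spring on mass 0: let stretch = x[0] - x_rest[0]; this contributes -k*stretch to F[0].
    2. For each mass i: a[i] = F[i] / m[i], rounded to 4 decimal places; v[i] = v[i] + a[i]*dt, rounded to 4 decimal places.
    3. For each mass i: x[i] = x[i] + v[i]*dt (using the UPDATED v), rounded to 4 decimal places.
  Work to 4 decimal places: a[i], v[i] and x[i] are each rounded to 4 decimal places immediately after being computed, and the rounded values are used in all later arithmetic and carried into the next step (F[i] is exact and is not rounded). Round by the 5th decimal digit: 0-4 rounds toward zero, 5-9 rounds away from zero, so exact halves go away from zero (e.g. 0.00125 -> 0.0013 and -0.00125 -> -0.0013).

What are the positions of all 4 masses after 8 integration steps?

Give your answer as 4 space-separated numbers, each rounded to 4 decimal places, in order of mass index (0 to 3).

Step 0: x=[7.0000 11.0000 16.0000 25.0000] v=[0.0000 0.0000 0.0000 0.0000]
Step 1: x=[6.2500 11.2500 16.5000 24.2500] v=[-3.0000 1.0000 2.0000 -3.0000]
Step 2: x=[5.1875 11.5625 17.3125 23.0625] v=[-4.2500 1.2500 3.2500 -4.7500]
Step 3: x=[4.4219 11.7188 18.1250 21.9375] v=[-3.0625 0.6250 3.2500 -4.5000]
Step 4: x=[4.3750 11.6524 18.6133 21.3594] v=[-0.1875 -0.2657 1.9532 -2.3125]
Step 5: x=[5.0537 11.5069 18.5748 21.5948] v=[2.7149 -0.5822 -0.1542 0.9414]
Step 6: x=[6.0823 11.5150 18.0303 22.5752] v=[4.1144 0.0325 -2.1782 3.9214]
Step 7: x=[6.9485 11.7938 17.2395 23.9193] v=[3.4648 1.1151 -3.1634 5.3765]
Step 8: x=[7.2889 12.2227 16.6029 25.0935] v=[1.3616 1.7155 -2.5464 4.6967]

Answer: 7.2889 12.2227 16.6029 25.0935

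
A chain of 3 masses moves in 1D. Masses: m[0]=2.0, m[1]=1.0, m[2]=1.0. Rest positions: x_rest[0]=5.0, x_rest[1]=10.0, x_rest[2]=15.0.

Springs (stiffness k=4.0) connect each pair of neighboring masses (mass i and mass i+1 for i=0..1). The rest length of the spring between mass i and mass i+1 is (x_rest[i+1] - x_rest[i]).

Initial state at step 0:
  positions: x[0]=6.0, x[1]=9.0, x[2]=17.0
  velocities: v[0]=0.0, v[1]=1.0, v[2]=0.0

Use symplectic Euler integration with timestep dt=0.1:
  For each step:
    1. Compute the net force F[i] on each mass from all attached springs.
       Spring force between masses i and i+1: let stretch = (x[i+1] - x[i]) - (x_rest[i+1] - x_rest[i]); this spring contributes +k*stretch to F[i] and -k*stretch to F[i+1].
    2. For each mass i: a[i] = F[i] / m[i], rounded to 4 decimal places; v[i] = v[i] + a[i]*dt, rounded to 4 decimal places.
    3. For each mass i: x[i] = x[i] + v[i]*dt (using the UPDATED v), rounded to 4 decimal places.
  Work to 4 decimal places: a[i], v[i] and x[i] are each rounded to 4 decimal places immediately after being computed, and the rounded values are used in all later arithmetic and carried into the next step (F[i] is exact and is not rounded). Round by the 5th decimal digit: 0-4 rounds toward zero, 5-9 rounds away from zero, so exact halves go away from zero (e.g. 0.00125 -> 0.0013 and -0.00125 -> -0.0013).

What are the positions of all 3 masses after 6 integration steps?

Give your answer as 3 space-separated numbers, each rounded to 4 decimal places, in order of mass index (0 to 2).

Step 0: x=[6.0000 9.0000 17.0000] v=[0.0000 1.0000 0.0000]
Step 1: x=[5.9600 9.3000 16.8800] v=[-0.4000 3.0000 -1.2000]
Step 2: x=[5.8868 9.7696 16.6568] v=[-0.7320 4.6960 -2.2320]
Step 3: x=[5.7913 10.3594 16.3581] v=[-0.9554 5.8978 -2.9869]
Step 4: x=[5.6871 11.0064 16.0195] v=[-1.0418 6.4700 -3.3864]
Step 5: x=[5.5893 11.6412 15.6803] v=[-0.9779 6.3475 -3.3916]
Step 6: x=[5.5126 12.1954 15.3796] v=[-0.7675 5.5424 -3.0072]

Answer: 5.5126 12.1954 15.3796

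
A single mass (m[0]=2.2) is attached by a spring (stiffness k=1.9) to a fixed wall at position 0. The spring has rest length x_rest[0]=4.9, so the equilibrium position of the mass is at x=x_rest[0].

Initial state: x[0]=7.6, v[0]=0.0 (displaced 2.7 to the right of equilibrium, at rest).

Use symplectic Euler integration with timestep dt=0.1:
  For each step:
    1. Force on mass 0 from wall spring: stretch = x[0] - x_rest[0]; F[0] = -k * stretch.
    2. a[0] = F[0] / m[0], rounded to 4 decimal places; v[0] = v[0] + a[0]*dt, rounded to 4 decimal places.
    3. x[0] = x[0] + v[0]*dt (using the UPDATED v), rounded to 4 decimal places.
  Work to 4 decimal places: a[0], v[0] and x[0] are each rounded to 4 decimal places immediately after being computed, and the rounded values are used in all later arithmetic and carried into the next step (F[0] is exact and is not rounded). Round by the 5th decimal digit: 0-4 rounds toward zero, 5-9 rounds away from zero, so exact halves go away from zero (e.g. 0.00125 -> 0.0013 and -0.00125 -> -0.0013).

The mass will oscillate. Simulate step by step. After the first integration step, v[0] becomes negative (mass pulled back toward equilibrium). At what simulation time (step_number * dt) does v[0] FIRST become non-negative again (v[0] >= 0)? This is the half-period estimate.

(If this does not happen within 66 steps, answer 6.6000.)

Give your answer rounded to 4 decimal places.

Step 0: x=[7.6000] v=[0.0000]
Step 1: x=[7.5767] v=[-0.2332]
Step 2: x=[7.5303] v=[-0.4644]
Step 3: x=[7.4611] v=[-0.6916]
Step 4: x=[7.3698] v=[-0.9128]
Step 5: x=[7.2572] v=[-1.1261]
Step 6: x=[7.1242] v=[-1.3297]
Step 7: x=[6.9720] v=[-1.5218]
Step 8: x=[6.8019] v=[-1.7008]
Step 9: x=[6.6154] v=[-1.8651]
Step 10: x=[6.4141] v=[-2.0133]
Step 11: x=[6.1997] v=[-2.1441]
Step 12: x=[5.9741] v=[-2.2564]
Step 13: x=[5.7392] v=[-2.3492]
Step 14: x=[5.4970] v=[-2.4217]
Step 15: x=[5.2497] v=[-2.4733]
Step 16: x=[4.9994] v=[-2.5035]
Step 17: x=[4.7482] v=[-2.5121]
Step 18: x=[4.4983] v=[-2.4990]
Step 19: x=[4.2519] v=[-2.4643]
Step 20: x=[4.0111] v=[-2.4083]
Step 21: x=[3.7780] v=[-2.3315]
Step 22: x=[3.5545] v=[-2.2346]
Step 23: x=[3.3427] v=[-2.1184]
Step 24: x=[3.1443] v=[-1.9839]
Step 25: x=[2.9611] v=[-1.8323]
Step 26: x=[2.7946] v=[-1.6649]
Step 27: x=[2.6463] v=[-1.4831]
Step 28: x=[2.5175] v=[-1.2885]
Step 29: x=[2.4092] v=[-1.0827]
Step 30: x=[2.3224] v=[-0.8676]
Step 31: x=[2.2579] v=[-0.6450]
Step 32: x=[2.2162] v=[-0.4168]
Step 33: x=[2.1977] v=[-0.1850]
Step 34: x=[2.2025] v=[0.0484]
First v>=0 after going negative at step 34, time=3.4000

Answer: 3.4000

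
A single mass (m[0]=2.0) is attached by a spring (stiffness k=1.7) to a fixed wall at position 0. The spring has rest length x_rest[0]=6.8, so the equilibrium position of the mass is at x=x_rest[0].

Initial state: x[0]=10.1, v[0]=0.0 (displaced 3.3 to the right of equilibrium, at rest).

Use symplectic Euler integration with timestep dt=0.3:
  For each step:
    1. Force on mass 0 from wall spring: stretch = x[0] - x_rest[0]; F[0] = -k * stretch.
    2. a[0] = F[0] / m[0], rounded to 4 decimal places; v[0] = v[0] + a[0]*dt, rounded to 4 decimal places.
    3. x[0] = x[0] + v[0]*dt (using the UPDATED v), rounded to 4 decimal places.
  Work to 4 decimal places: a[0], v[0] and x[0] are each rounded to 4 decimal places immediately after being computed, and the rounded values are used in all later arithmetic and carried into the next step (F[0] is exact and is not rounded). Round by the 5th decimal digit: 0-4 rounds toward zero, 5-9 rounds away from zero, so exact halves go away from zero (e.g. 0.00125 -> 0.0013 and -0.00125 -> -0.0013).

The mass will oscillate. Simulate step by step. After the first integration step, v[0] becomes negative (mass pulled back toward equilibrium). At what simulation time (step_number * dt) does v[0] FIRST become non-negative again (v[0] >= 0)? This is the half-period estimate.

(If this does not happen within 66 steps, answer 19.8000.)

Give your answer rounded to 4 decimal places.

Answer: 3.6000

Derivation:
Step 0: x=[10.1000] v=[0.0000]
Step 1: x=[9.8476] v=[-0.8415]
Step 2: x=[9.3620] v=[-1.6187]
Step 3: x=[8.6804] v=[-2.2720]
Step 4: x=[7.8550] v=[-2.7515]
Step 5: x=[6.9489] v=[-3.0205]
Step 6: x=[6.0314] v=[-3.0585]
Step 7: x=[5.1727] v=[-2.8625]
Step 8: x=[4.4385] v=[-2.4475]
Step 9: x=[3.8849] v=[-1.8453]
Step 10: x=[3.5543] v=[-1.1020]
Step 11: x=[3.4720] v=[-0.2744]
Step 12: x=[3.6443] v=[0.5742]
First v>=0 after going negative at step 12, time=3.6000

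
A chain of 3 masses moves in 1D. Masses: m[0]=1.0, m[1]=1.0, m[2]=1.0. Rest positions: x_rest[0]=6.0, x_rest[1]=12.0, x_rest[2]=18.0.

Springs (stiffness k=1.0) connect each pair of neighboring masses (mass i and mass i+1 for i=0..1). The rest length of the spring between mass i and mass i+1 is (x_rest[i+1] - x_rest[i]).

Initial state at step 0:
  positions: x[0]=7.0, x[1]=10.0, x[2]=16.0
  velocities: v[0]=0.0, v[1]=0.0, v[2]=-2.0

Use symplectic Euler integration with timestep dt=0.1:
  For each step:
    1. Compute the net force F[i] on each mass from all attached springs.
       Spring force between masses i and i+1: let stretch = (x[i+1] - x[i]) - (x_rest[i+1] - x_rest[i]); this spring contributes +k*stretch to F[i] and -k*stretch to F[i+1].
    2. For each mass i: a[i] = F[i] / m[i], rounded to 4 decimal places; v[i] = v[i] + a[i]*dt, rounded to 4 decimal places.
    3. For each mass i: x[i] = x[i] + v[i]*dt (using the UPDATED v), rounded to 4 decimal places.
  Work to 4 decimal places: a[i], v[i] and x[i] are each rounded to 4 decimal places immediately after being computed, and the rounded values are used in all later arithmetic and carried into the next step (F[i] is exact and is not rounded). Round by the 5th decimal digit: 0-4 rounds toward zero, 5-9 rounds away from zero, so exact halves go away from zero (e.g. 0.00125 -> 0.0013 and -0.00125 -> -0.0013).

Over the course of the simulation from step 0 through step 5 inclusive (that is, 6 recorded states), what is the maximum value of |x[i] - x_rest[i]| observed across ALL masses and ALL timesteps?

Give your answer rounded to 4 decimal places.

Answer: 2.9506

Derivation:
Step 0: x=[7.0000 10.0000 16.0000] v=[0.0000 0.0000 -2.0000]
Step 1: x=[6.9700 10.0300 15.8000] v=[-0.3000 0.3000 -2.0000]
Step 2: x=[6.9106 10.0871 15.6023] v=[-0.5940 0.5710 -1.9770]
Step 3: x=[6.8230 10.1676 15.4095] v=[-0.8764 0.8049 -1.9285]
Step 4: x=[6.7088 10.2671 15.2242] v=[-1.1419 0.9946 -1.8527]
Step 5: x=[6.5702 10.3806 15.0494] v=[-1.3861 1.1345 -1.7484]
Max displacement = 2.9506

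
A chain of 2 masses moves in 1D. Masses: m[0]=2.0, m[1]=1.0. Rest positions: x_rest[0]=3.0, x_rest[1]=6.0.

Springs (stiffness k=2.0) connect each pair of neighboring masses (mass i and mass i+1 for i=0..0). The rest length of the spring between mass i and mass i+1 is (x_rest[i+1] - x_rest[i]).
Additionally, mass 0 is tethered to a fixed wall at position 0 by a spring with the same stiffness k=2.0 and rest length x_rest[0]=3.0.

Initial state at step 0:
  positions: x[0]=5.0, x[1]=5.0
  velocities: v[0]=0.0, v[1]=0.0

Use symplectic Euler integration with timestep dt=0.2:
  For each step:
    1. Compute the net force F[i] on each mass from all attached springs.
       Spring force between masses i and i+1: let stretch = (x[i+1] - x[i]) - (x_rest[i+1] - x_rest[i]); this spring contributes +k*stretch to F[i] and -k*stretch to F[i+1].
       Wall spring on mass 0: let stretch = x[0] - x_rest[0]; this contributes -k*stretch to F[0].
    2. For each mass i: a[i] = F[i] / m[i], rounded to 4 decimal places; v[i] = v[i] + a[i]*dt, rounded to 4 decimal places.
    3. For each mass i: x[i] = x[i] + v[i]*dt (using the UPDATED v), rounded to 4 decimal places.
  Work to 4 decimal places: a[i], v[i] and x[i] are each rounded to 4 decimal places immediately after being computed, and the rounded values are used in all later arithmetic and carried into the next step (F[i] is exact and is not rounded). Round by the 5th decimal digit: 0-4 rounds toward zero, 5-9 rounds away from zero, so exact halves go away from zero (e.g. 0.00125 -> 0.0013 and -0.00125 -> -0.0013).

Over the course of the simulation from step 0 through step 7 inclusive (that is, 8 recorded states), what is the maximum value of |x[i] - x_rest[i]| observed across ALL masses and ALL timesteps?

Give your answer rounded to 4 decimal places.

Answer: 2.2022

Derivation:
Step 0: x=[5.0000 5.0000] v=[0.0000 0.0000]
Step 1: x=[4.8000 5.2400] v=[-1.0000 1.2000]
Step 2: x=[4.4256 5.6848] v=[-1.8720 2.2240]
Step 3: x=[3.9245 6.2689] v=[-2.5053 2.9203]
Step 4: x=[3.3602 6.9054] v=[-2.8213 3.1825]
Step 5: x=[2.8033 7.4983] v=[-2.7843 2.9644]
Step 6: x=[2.3221 7.9556] v=[-2.4060 2.2864]
Step 7: x=[1.9734 8.2022] v=[-1.7437 1.2330]
Max displacement = 2.2022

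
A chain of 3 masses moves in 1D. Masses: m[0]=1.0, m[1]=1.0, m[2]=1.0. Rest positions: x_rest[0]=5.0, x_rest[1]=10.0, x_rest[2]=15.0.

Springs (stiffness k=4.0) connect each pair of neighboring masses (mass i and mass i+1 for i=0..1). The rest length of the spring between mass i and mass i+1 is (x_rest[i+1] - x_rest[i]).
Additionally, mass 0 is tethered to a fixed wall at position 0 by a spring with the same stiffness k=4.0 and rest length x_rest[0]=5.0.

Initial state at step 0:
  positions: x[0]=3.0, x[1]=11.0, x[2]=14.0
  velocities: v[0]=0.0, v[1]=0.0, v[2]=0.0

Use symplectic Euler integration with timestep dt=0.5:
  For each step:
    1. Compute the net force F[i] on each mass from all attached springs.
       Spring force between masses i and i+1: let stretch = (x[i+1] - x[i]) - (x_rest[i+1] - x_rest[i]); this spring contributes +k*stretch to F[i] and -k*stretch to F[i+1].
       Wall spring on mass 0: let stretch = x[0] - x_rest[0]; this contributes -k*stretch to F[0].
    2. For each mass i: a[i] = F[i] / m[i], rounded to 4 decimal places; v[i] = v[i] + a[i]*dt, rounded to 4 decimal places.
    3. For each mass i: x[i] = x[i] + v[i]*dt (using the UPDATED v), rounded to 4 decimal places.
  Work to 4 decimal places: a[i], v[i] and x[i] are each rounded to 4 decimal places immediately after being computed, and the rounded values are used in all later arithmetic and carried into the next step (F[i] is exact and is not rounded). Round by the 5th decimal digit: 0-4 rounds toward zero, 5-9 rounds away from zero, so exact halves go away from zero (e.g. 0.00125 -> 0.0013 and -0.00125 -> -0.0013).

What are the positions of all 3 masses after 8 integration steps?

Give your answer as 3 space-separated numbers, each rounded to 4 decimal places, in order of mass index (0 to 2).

Step 0: x=[3.0000 11.0000 14.0000] v=[0.0000 0.0000 0.0000]
Step 1: x=[8.0000 6.0000 16.0000] v=[10.0000 -10.0000 4.0000]
Step 2: x=[3.0000 13.0000 13.0000] v=[-10.0000 14.0000 -6.0000]
Step 3: x=[5.0000 10.0000 15.0000] v=[4.0000 -6.0000 4.0000]
Step 4: x=[7.0000 7.0000 17.0000] v=[4.0000 -6.0000 4.0000]
Step 5: x=[2.0000 14.0000 14.0000] v=[-10.0000 14.0000 -6.0000]
Step 6: x=[7.0000 9.0000 16.0000] v=[10.0000 -10.0000 4.0000]
Step 7: x=[7.0000 9.0000 16.0000] v=[0.0000 0.0000 0.0000]
Step 8: x=[2.0000 14.0000 14.0000] v=[-10.0000 10.0000 -4.0000]

Answer: 2.0000 14.0000 14.0000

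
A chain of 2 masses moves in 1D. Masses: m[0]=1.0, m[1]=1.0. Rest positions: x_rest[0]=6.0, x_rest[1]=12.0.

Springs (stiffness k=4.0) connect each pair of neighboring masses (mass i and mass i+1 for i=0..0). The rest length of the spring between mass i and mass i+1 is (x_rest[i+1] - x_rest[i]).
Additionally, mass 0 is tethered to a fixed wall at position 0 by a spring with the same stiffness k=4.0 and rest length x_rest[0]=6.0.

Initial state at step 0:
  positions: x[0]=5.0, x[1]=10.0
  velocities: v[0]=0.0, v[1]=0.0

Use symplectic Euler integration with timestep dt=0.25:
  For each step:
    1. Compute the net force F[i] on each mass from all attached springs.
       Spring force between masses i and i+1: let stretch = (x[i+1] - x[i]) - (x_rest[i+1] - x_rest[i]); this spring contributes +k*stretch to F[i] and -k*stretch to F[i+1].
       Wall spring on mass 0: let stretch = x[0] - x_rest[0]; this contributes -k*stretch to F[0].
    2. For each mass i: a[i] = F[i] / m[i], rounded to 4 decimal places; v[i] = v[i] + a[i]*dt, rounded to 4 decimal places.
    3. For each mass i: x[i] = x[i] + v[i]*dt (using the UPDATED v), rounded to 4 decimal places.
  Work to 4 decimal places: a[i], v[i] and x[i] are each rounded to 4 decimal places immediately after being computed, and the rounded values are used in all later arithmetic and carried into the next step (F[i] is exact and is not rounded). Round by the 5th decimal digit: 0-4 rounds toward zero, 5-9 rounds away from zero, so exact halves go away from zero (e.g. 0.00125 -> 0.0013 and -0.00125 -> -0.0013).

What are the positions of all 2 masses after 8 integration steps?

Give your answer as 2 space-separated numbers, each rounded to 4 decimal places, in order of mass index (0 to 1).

Step 0: x=[5.0000 10.0000] v=[0.0000 0.0000]
Step 1: x=[5.0000 10.2500] v=[0.0000 1.0000]
Step 2: x=[5.0625 10.6875] v=[0.2500 1.7500]
Step 3: x=[5.2656 11.2188] v=[0.8125 2.1250]
Step 4: x=[5.6406 11.7618] v=[1.5001 2.1718]
Step 5: x=[6.1358 12.2745] v=[1.9807 2.0506]
Step 6: x=[6.6317 12.7525] v=[1.9836 1.9119]
Step 7: x=[6.9999 13.2003] v=[1.4727 1.7911]
Step 8: x=[7.1682 13.5980] v=[0.6732 1.5907]

Answer: 7.1682 13.5980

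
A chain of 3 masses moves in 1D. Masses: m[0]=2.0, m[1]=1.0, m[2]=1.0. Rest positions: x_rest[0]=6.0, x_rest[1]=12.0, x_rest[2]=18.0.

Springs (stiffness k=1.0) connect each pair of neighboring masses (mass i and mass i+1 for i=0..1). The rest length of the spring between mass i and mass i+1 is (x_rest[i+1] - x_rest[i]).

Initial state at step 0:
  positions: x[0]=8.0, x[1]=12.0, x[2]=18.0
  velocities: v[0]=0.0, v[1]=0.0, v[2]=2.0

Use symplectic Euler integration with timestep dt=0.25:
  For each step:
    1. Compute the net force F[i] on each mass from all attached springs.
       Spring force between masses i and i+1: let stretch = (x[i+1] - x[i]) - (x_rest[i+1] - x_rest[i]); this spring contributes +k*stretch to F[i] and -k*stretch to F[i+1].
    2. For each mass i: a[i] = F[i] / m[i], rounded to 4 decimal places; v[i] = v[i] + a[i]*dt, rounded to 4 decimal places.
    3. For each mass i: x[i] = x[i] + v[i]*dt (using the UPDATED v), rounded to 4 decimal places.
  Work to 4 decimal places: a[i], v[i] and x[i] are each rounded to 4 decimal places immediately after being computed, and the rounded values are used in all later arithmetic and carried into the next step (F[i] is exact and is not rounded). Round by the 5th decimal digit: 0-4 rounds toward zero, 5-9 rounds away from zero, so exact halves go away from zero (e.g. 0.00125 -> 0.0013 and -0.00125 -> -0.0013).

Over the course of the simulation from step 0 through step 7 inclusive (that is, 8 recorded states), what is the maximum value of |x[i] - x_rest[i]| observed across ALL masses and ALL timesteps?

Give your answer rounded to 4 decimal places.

Answer: 2.8481

Derivation:
Step 0: x=[8.0000 12.0000 18.0000] v=[0.0000 0.0000 2.0000]
Step 1: x=[7.9375 12.1250 18.5000] v=[-0.2500 0.5000 2.0000]
Step 2: x=[7.8184 12.3867 18.9766] v=[-0.4766 1.0469 1.9063]
Step 3: x=[7.6545 12.7748 19.4163] v=[-0.6556 1.5523 1.7588]
Step 4: x=[7.4631 13.2580 19.8159] v=[-0.7656 1.9326 1.5984]
Step 5: x=[7.2653 13.7889 20.1806] v=[-0.7913 2.1234 1.4589]
Step 6: x=[7.0838 14.3115 20.5209] v=[-0.7259 2.0904 1.3610]
Step 7: x=[6.9407 14.7705 20.8481] v=[-0.5724 1.8358 1.3087]
Max displacement = 2.8481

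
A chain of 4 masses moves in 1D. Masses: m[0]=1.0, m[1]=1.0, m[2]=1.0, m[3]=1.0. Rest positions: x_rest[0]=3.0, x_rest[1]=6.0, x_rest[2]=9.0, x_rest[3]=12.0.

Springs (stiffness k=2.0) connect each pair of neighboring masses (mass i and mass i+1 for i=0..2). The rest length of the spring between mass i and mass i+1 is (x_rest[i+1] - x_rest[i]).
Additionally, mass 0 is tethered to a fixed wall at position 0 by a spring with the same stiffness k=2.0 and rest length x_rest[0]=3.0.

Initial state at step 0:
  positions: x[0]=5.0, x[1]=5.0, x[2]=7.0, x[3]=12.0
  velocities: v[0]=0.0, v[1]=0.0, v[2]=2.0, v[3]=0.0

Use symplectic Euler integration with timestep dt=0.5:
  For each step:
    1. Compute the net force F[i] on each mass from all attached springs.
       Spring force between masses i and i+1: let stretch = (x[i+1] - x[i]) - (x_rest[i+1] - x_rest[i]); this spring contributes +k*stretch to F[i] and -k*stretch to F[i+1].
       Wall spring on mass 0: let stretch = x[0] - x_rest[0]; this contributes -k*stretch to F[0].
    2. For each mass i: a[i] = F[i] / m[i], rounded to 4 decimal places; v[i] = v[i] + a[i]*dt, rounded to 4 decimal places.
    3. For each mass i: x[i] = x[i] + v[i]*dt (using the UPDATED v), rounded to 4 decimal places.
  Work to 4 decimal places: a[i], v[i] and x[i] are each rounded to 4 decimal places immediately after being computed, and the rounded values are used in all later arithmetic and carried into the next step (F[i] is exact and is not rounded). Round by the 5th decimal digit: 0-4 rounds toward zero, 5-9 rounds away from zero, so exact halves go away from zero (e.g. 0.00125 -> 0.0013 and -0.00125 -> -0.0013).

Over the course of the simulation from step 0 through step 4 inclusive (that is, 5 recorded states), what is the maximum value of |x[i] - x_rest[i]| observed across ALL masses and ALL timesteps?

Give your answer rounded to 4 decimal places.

Step 0: x=[5.0000 5.0000 7.0000 12.0000] v=[0.0000 0.0000 2.0000 0.0000]
Step 1: x=[2.5000 6.0000 9.5000 11.0000] v=[-5.0000 2.0000 5.0000 -2.0000]
Step 2: x=[0.5000 7.0000 11.0000 10.7500] v=[-4.0000 2.0000 3.0000 -0.5000]
Step 3: x=[1.5000 6.7500 10.3750 12.1250] v=[2.0000 -0.5000 -1.2500 2.7500]
Step 4: x=[4.3750 5.6875 8.8125 14.1250] v=[5.7500 -2.1250 -3.1250 4.0000]
Max displacement = 2.5000

Answer: 2.5000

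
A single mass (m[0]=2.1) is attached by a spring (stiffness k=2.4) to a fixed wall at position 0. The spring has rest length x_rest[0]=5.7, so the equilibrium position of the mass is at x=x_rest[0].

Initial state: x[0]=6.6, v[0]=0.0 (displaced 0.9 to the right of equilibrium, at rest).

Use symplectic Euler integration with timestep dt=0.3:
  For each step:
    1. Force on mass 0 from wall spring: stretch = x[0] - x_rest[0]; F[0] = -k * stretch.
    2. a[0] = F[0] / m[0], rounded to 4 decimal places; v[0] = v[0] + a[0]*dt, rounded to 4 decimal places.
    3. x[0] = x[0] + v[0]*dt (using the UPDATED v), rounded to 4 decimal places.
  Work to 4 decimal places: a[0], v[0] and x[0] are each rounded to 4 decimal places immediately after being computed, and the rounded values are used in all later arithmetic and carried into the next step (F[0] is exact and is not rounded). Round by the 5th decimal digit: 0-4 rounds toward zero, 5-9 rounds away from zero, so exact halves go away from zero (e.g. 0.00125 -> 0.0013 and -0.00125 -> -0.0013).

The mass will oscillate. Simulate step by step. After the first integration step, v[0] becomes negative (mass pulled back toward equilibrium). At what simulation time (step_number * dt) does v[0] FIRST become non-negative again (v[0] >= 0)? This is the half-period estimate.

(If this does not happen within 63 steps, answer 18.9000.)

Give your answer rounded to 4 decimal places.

Step 0: x=[6.6000] v=[0.0000]
Step 1: x=[6.5074] v=[-0.3086]
Step 2: x=[6.3318] v=[-0.5854]
Step 3: x=[6.0912] v=[-0.8020]
Step 4: x=[5.8104] v=[-0.9361]
Step 5: x=[5.5182] v=[-0.9740]
Step 6: x=[5.2447] v=[-0.9117]
Step 7: x=[5.0180] v=[-0.7556]
Step 8: x=[4.8615] v=[-0.5218]
Step 9: x=[4.7912] v=[-0.2343]
Step 10: x=[4.8144] v=[0.0773]
First v>=0 after going negative at step 10, time=3.0000

Answer: 3.0000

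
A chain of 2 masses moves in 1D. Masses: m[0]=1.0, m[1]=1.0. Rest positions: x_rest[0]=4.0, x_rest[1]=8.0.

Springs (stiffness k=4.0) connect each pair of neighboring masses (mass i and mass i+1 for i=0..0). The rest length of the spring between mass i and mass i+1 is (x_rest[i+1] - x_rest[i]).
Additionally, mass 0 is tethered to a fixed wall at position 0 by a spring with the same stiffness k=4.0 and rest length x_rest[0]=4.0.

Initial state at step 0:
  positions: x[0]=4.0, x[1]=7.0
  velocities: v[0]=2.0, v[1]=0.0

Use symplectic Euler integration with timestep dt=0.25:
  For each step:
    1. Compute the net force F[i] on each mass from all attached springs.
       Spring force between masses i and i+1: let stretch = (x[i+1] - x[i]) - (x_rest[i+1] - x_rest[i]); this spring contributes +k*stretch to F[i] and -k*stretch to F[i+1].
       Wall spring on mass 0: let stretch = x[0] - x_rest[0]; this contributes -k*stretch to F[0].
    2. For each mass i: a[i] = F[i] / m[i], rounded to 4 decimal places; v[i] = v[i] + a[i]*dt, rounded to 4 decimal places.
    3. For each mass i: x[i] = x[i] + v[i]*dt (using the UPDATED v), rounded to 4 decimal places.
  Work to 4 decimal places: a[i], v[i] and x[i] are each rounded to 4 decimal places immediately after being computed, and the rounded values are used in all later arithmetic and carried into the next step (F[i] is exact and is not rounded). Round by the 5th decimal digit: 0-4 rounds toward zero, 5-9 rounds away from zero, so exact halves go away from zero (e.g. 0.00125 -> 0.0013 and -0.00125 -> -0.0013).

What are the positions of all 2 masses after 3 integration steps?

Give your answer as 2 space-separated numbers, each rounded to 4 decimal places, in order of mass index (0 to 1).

Step 0: x=[4.0000 7.0000] v=[2.0000 0.0000]
Step 1: x=[4.2500 7.2500] v=[1.0000 1.0000]
Step 2: x=[4.1875 7.7500] v=[-0.2500 2.0000]
Step 3: x=[3.9688 8.3594] v=[-0.8750 2.4375]

Answer: 3.9688 8.3594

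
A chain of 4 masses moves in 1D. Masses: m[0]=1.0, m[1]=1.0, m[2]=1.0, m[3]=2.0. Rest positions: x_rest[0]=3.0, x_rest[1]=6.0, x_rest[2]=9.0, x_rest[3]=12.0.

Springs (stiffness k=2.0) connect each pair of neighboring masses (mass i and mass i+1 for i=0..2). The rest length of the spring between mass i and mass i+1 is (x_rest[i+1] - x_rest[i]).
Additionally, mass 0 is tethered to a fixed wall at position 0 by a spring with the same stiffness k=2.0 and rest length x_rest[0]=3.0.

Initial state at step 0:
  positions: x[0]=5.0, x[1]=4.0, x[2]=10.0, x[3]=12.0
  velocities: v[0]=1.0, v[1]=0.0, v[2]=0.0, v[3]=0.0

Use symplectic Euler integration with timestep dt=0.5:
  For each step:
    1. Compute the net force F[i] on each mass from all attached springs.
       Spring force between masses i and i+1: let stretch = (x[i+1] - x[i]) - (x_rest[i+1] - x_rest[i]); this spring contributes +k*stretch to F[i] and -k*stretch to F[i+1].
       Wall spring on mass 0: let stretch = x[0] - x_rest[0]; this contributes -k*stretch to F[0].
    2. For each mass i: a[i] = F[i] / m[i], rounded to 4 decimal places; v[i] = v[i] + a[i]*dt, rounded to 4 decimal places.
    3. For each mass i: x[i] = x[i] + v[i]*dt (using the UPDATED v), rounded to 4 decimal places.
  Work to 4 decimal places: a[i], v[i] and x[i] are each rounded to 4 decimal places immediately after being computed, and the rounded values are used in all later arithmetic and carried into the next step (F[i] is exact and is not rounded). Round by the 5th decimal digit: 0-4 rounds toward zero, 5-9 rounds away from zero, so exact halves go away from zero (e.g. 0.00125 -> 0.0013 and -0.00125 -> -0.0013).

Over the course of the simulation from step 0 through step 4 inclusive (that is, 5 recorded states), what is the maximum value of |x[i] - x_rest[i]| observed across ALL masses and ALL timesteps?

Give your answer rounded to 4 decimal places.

Answer: 2.7500

Derivation:
Step 0: x=[5.0000 4.0000 10.0000 12.0000] v=[1.0000 0.0000 0.0000 0.0000]
Step 1: x=[2.5000 7.5000 8.0000 12.2500] v=[-5.0000 7.0000 -4.0000 0.5000]
Step 2: x=[1.2500 8.7500 7.8750 12.1875] v=[-2.5000 2.5000 -0.2500 -0.1250]
Step 3: x=[3.1250 5.8125 10.3438 11.7969] v=[3.7500 -5.8750 4.9375 -0.7813]
Step 4: x=[4.7813 3.7969 11.2735 11.7930] v=[3.3125 -4.0312 1.8593 -0.0079]
Max displacement = 2.7500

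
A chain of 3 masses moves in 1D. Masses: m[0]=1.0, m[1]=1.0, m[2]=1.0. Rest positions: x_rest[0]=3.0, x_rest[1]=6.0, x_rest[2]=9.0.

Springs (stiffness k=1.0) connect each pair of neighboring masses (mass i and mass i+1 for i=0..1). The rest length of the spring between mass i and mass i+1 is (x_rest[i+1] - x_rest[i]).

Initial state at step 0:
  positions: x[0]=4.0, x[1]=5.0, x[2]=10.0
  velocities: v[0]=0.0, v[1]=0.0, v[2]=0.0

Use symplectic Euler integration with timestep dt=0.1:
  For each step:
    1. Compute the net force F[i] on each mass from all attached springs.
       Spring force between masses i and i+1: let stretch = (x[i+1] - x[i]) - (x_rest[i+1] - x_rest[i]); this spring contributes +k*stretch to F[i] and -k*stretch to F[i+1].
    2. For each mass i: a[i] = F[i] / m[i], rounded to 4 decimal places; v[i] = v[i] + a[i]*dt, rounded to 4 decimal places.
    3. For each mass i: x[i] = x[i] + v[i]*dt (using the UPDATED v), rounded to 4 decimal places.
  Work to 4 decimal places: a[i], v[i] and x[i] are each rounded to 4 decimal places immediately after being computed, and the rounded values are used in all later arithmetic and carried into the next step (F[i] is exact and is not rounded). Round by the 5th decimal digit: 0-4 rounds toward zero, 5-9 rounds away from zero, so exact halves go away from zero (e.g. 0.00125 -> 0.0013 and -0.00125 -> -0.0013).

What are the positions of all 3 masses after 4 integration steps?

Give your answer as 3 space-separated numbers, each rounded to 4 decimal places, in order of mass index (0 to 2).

Answer: 3.8089 5.3822 9.8089

Derivation:
Step 0: x=[4.0000 5.0000 10.0000] v=[0.0000 0.0000 0.0000]
Step 1: x=[3.9800 5.0400 9.9800] v=[-0.2000 0.4000 -0.2000]
Step 2: x=[3.9406 5.1188 9.9406] v=[-0.3940 0.7880 -0.3940]
Step 3: x=[3.8830 5.2340 9.8830] v=[-0.5762 1.1524 -0.5762]
Step 4: x=[3.8089 5.3822 9.8089] v=[-0.7411 1.4822 -0.7411]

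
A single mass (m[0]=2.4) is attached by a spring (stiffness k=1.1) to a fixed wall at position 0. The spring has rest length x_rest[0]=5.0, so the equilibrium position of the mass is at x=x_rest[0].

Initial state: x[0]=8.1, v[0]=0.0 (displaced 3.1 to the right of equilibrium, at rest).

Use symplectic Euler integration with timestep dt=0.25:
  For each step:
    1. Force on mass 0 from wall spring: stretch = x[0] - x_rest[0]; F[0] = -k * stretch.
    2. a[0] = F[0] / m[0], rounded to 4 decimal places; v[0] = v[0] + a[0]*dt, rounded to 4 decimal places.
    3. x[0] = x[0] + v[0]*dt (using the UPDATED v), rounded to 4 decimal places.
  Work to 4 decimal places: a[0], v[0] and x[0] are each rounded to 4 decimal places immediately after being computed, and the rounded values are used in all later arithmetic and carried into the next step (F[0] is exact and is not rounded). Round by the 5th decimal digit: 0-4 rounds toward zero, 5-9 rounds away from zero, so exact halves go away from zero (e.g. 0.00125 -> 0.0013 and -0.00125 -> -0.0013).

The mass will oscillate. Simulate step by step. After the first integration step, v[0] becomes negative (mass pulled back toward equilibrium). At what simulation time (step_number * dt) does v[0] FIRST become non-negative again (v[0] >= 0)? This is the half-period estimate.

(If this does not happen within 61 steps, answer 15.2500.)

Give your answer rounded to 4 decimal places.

Step 0: x=[8.1000] v=[0.0000]
Step 1: x=[8.0112] v=[-0.3552]
Step 2: x=[7.8362] v=[-0.7002]
Step 3: x=[7.5799] v=[-1.0252]
Step 4: x=[7.2497] v=[-1.3208]
Step 5: x=[6.8551] v=[-1.5786]
Step 6: x=[6.4073] v=[-1.7912]
Step 7: x=[5.9192] v=[-1.9525]
Step 8: x=[5.4048] v=[-2.0578]
Step 9: x=[4.8788] v=[-2.1042]
Step 10: x=[4.3562] v=[-2.0903]
Step 11: x=[3.8521] v=[-2.0165]
Step 12: x=[3.3809] v=[-1.8850]
Step 13: x=[2.9560] v=[-1.6995]
Step 14: x=[2.5897] v=[-1.4653]
Step 15: x=[2.2924] v=[-1.1891]
Step 16: x=[2.0727] v=[-0.8789]
Step 17: x=[1.9368] v=[-0.5435]
Step 18: x=[1.8887] v=[-0.1925]
Step 19: x=[1.9297] v=[0.1640]
First v>=0 after going negative at step 19, time=4.7500

Answer: 4.7500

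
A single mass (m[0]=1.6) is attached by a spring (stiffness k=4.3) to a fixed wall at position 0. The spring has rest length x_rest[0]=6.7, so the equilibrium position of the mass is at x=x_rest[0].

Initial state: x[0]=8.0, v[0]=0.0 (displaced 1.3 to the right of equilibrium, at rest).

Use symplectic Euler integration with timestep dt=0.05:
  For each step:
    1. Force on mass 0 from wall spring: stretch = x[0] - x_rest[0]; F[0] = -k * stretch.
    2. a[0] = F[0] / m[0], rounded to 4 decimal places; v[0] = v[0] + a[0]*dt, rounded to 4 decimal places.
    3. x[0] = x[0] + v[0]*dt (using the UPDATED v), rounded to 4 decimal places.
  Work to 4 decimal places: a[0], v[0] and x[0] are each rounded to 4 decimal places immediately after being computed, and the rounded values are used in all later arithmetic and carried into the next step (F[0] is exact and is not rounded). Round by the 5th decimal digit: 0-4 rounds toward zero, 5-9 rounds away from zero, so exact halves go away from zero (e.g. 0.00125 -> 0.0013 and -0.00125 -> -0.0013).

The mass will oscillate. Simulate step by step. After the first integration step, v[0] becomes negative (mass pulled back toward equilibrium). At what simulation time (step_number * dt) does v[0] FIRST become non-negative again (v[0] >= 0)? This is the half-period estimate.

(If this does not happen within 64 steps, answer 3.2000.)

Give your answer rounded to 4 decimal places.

Answer: 1.9500

Derivation:
Step 0: x=[8.0000] v=[0.0000]
Step 1: x=[7.9913] v=[-0.1747]
Step 2: x=[7.9739] v=[-0.3482]
Step 3: x=[7.9479] v=[-0.5194]
Step 4: x=[7.9135] v=[-0.6871]
Step 5: x=[7.8710] v=[-0.8502]
Step 6: x=[7.8206] v=[-1.0076]
Step 7: x=[7.7627] v=[-1.1582]
Step 8: x=[7.6977] v=[-1.3010]
Step 9: x=[7.6259] v=[-1.4351]
Step 10: x=[7.5479] v=[-1.5595]
Step 11: x=[7.4642] v=[-1.6734]
Step 12: x=[7.3754] v=[-1.7761]
Step 13: x=[7.2821] v=[-1.8669]
Step 14: x=[7.1848] v=[-1.9451]
Step 15: x=[7.0843] v=[-2.0102]
Step 16: x=[6.9812] v=[-2.0618]
Step 17: x=[6.8762] v=[-2.0996]
Step 18: x=[6.7700] v=[-2.1233]
Step 19: x=[6.6634] v=[-2.1327]
Step 20: x=[6.5570] v=[-2.1278]
Step 21: x=[6.4516] v=[-2.1086]
Step 22: x=[6.3478] v=[-2.0752]
Step 23: x=[6.2464] v=[-2.0279]
Step 24: x=[6.1481] v=[-1.9669]
Step 25: x=[6.0535] v=[-1.8927]
Step 26: x=[5.9632] v=[-1.8058]
Step 27: x=[5.8779] v=[-1.7068]
Step 28: x=[5.7981] v=[-1.5963]
Step 29: x=[5.7243] v=[-1.4751]
Step 30: x=[5.6571] v=[-1.3440]
Step 31: x=[5.5969] v=[-1.2039]
Step 32: x=[5.5441] v=[-1.0557]
Step 33: x=[5.4991] v=[-0.9004]
Step 34: x=[5.4622] v=[-0.7390]
Step 35: x=[5.4336] v=[-0.5727]
Step 36: x=[5.4135] v=[-0.4025]
Step 37: x=[5.4020] v=[-0.2296]
Step 38: x=[5.3992] v=[-0.0552]
Step 39: x=[5.4052] v=[0.1196]
First v>=0 after going negative at step 39, time=1.9500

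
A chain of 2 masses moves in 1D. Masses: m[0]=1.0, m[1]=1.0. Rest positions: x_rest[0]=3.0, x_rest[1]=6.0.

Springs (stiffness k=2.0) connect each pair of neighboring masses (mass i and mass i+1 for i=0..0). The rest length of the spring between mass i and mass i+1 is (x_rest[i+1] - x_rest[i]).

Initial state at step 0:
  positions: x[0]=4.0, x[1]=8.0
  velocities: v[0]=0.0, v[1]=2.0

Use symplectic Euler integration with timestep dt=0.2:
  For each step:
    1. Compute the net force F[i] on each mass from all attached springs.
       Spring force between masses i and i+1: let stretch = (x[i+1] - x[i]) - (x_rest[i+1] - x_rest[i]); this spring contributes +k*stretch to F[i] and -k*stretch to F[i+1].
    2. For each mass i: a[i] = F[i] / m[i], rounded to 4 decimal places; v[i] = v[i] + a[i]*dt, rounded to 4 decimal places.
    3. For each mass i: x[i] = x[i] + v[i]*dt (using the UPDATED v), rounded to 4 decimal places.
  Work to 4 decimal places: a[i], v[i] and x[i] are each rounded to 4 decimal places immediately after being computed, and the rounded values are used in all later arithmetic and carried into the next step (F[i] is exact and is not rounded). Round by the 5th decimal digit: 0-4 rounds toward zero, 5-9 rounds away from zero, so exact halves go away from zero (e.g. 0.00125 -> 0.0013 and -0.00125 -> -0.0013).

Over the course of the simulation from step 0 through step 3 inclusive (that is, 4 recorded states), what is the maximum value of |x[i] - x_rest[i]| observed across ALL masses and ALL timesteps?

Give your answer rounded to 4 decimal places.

Step 0: x=[4.0000 8.0000] v=[0.0000 2.0000]
Step 1: x=[4.0800 8.3200] v=[0.4000 1.6000]
Step 2: x=[4.2592 8.5408] v=[0.8960 1.1040]
Step 3: x=[4.5409 8.6591] v=[1.4086 0.5914]
Max displacement = 2.6591

Answer: 2.6591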